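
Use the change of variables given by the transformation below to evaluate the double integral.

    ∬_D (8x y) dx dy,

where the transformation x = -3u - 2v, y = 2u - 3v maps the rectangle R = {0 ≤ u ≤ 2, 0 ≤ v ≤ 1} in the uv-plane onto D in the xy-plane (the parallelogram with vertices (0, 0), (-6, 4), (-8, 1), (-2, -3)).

Compute the Jacobian determinant of (x, y) with respect to (u, v):

    ∂(x,y)/∂(u,v) = | -3  -2 | = (-3)(-3) - (-2)(2) = 13.
                   | 2  -3 |

Its absolute value is |J| = 13 (the area scaling factor).

Substituting x = -3u - 2v, y = 2u - 3v into the integrand,

    8x y → -48u^2 + 40u v + 48v^2,

so the integral becomes

    ∬_R (-48u^2 + 40u v + 48v^2) · |J| du dv = ∫_0^2 ∫_0^1 (-624u^2 + 520u v + 624v^2) dv du.

Inner (v): -624u^2 + 260u + 208.
Outer (u): -728.

Therefore ∬_D (8x y) dx dy = -728.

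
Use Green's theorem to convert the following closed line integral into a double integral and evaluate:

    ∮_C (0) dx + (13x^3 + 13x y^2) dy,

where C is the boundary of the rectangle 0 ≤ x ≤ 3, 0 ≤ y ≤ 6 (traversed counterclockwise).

Green's theorem converts the closed line integral into a double integral over the enclosed region D:

    ∮_C P dx + Q dy = ∬_D (∂Q/∂x - ∂P/∂y) dA.

Here P = 0, Q = 13x^3 + 13x y^2, so

    ∂Q/∂x = 39x^2 + 13y^2,    ∂P/∂y = 0,
    ∂Q/∂x - ∂P/∂y = 39x^2 + 13y^2.

D is the region 0 ≤ x ≤ 3, 0 ≤ y ≤ 6. Evaluating the double integral:

    ∬_D (39x^2 + 13y^2) dA = ∫_0^{3} ∫_0^{6} (39x^2 + 13y^2) dy dx.

Inner (y from 0 to 6): 234x^2 + 936.
Outer (x from 0 to 3): 4914.

Therefore ∮_C P dx + Q dy = 4914.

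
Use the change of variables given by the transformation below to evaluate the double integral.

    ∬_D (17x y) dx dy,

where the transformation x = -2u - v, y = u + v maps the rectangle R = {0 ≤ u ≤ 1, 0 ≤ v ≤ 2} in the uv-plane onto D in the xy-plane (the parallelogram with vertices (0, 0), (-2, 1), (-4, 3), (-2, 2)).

Compute the Jacobian determinant of (x, y) with respect to (u, v):

    ∂(x,y)/∂(u,v) = | -2  -1 | = (-2)(1) - (-1)(1) = -1.
                   | 1  1 |

Its absolute value is |J| = 1 (the area scaling factor).

Substituting x = -2u - v, y = u + v into the integrand,

    17x y → -34u^2 - 51u v - 17v^2,

so the integral becomes

    ∬_R (-34u^2 - 51u v - 17v^2) · |J| du dv = ∫_0^1 ∫_0^2 (-34u^2 - 51u v - 17v^2) dv du.

Inner (v): -68u^2 - 102u - 136/3.
Outer (u): -119.

Therefore ∬_D (17x y) dx dy = -119.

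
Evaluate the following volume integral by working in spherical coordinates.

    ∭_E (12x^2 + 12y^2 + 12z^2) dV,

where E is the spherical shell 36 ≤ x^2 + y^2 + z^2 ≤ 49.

In spherical coordinates, x = ρ sin(φ) cos(θ), y = ρ sin(φ) sin(θ), z = ρ cos(φ), and dV = ρ^2 sin(φ) dρ dφ dθ.

The integrand becomes 12ρ^2, so

    ∭_E (12x^2 + 12y^2 + 12z^2) dV = ∫_{0}^{2π} ∫_{0}^{π} ∫_{6}^{7} (12ρ^2) · ρ^2 sin(φ) dρ dφ dθ.

Inner (ρ): 108372sin(φ)/5.
Middle (φ): 216744/5.
Outer (θ): 433488π/5.

Therefore the triple integral equals 433488π/5.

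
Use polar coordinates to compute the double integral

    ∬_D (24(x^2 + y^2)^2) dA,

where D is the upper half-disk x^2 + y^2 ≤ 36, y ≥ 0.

The region D is 0 ≤ r ≤ 6, 0 ≤ θ ≤ π in polar coordinates, where x = r cos(θ), y = r sin(θ), and dA = r dr dθ.

Under the substitution, the integrand becomes 24r^4, so

    ∬_D (24(x^2 + y^2)^2) dA = ∫_{0}^{π} ∫_{0}^{6} (24r^4) · r dr dθ.

Inner integral (in r): ∫_{0}^{6} (24r^4) · r dr = 186624.

Outer integral (in θ): ∫_{0}^{π} (186624) dθ = 186624π.

Therefore ∬_D (24(x^2 + y^2)^2) dA = 186624π.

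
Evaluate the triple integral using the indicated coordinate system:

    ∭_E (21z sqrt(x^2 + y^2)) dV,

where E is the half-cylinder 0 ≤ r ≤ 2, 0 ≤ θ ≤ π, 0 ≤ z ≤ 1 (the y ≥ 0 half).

In cylindrical coordinates, x = r cos(θ), y = r sin(θ), z = z, and dV = r dr dθ dz.

The integrand becomes 21r z, so

    ∭_E (21z sqrt(x^2 + y^2)) dV = ∫_{0}^{π} ∫_{0}^{2} ∫_{0}^{1} (21r z) · r dz dr dθ.

Inner (z): 21r^2/2.
Middle (r from 0 to 2): 28.
Outer (θ): 28π.

Therefore the triple integral equals 28π.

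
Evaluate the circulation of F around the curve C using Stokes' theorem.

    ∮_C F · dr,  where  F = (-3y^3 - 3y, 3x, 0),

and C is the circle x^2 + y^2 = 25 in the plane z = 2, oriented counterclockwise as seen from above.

Let S be the flat disk x^2 + y^2 ≤ 25 in the plane z = 2, with upward unit normal n̂ = ẑ. By Stokes' theorem,

    ∮_C F · dr = ∬_S (∇ × F) · n̂ dS = ∬_D (curl F)_z dA,

where D is the disk x^2 + y^2 ≤ 25.

Compute the curl of F = (-3y^3 - 3y, 3x, 0):
    (∇ × F)_x = ∂F_z/∂y - ∂F_y/∂z = 0,
    (∇ × F)_y = ∂F_x/∂z - ∂F_z/∂x = 0,
    (∇ × F)_z = ∂F_y/∂x - ∂F_x/∂y = 9y^2 + 6.

On z = 2, (curl F)_z = 9y^2 + 6.

Convert to polar (x = r cos θ, y = r sin θ, dA = r dr dθ); the integrand becomes 9r^2sin(θ)^2 + 6, so

    ∬_D (curl F)_z dA = ∫_0^{2π} ∫_0^{5} (9r^2sin(θ)^2 + 6) · r dr dθ.

Inner (r from 0 to 5): 5625sin(θ)^2/4 + 75.
Outer (θ from 0 to 2π): 6225π/4.

Therefore ∮_C F · dr = 6225π/4.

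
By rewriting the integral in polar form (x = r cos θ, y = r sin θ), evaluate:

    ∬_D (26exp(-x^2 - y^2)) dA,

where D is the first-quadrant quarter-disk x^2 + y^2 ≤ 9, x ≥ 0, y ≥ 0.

The region D is 0 ≤ r ≤ 3, 0 ≤ θ ≤ π/2 in polar coordinates, where x = r cos(θ), y = r sin(θ), and dA = r dr dθ.

Under the substitution, the integrand becomes 26exp(-r^2), so

    ∬_D (26exp(-x^2 - y^2)) dA = ∫_{0}^{π/2} ∫_{0}^{3} (26exp(-r^2)) · r dr dθ.

Inner integral (in r): ∫_{0}^{3} (26exp(-r^2)) · r dr = 13 - 13exp(-9).

Outer integral (in θ): ∫_{0}^{π/2} (13 - 13exp(-9)) dθ = -13π (1 - exp(9))exp(-9)/2.

Therefore ∬_D (26exp(-x^2 - y^2)) dA = -13π (1 - exp(9))exp(-9)/2.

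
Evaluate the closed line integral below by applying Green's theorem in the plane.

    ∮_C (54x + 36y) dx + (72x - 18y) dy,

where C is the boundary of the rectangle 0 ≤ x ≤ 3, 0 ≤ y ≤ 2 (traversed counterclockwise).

Green's theorem converts the closed line integral into a double integral over the enclosed region D:

    ∮_C P dx + Q dy = ∬_D (∂Q/∂x - ∂P/∂y) dA.

Here P = 54x + 36y, Q = 72x - 18y, so

    ∂Q/∂x = 72,    ∂P/∂y = 36,
    ∂Q/∂x - ∂P/∂y = 36.

D is the region 0 ≤ x ≤ 3, 0 ≤ y ≤ 2. Evaluating the double integral:

    ∬_D (36) dA = ∫_0^{3} ∫_0^{2} (36) dy dx.

Inner (y from 0 to 2): 72.
Outer (x from 0 to 3): 216.

Therefore ∮_C P dx + Q dy = 216.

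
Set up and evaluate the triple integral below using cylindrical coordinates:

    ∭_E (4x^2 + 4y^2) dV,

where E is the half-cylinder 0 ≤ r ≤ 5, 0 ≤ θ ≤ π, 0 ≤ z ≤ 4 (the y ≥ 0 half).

In cylindrical coordinates, x = r cos(θ), y = r sin(θ), z = z, and dV = r dr dθ dz.

The integrand becomes 4r^2, so

    ∭_E (4x^2 + 4y^2) dV = ∫_{0}^{π} ∫_{0}^{5} ∫_{0}^{4} (4r^2) · r dz dr dθ.

Inner (z): 16r^3.
Middle (r from 0 to 5): 2500.
Outer (θ): 2500π.

Therefore the triple integral equals 2500π.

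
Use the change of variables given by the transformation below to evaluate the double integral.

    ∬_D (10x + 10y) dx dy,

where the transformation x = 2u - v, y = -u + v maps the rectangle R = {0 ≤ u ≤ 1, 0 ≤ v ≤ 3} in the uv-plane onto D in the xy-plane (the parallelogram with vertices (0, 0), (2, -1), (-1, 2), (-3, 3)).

Compute the Jacobian determinant of (x, y) with respect to (u, v):

    ∂(x,y)/∂(u,v) = | 2  -1 | = (2)(1) - (-1)(-1) = 1.
                   | -1  1 |

Its absolute value is |J| = 1 (the area scaling factor).

Substituting x = 2u - v, y = -u + v into the integrand,

    10x + 10y → 10u,

so the integral becomes

    ∬_R (10u) · |J| du dv = ∫_0^1 ∫_0^3 (10u) dv du.

Inner (v): 30u.
Outer (u): 15.

Therefore ∬_D (10x + 10y) dx dy = 15.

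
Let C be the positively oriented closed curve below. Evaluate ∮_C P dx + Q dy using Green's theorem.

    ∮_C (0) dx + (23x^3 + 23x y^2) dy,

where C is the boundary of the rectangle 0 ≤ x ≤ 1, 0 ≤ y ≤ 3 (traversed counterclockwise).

Green's theorem converts the closed line integral into a double integral over the enclosed region D:

    ∮_C P dx + Q dy = ∬_D (∂Q/∂x - ∂P/∂y) dA.

Here P = 0, Q = 23x^3 + 23x y^2, so

    ∂Q/∂x = 69x^2 + 23y^2,    ∂P/∂y = 0,
    ∂Q/∂x - ∂P/∂y = 69x^2 + 23y^2.

D is the region 0 ≤ x ≤ 1, 0 ≤ y ≤ 3. Evaluating the double integral:

    ∬_D (69x^2 + 23y^2) dA = ∫_0^{1} ∫_0^{3} (69x^2 + 23y^2) dy dx.

Inner (y from 0 to 3): 207x^2 + 207.
Outer (x from 0 to 1): 276.

Therefore ∮_C P dx + Q dy = 276.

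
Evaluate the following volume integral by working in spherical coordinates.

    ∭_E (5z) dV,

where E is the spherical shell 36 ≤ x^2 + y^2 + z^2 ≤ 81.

In spherical coordinates, x = ρ sin(φ) cos(θ), y = ρ sin(φ) sin(θ), z = ρ cos(φ), and dV = ρ^2 sin(φ) dρ dφ dθ.

The integrand becomes 5ρ cos(φ), so

    ∭_E (5z) dV = ∫_{0}^{2π} ∫_{0}^{π} ∫_{6}^{9} (5ρ cos(φ)) · ρ^2 sin(φ) dρ dφ dθ.

Inner (ρ): 26325sin(2φ)/8.
Middle (φ): 0.
Outer (θ): 0.

Therefore the triple integral equals 0.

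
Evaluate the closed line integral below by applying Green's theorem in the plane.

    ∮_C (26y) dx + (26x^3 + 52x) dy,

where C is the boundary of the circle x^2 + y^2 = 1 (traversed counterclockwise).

Green's theorem converts the closed line integral into a double integral over the enclosed region D:

    ∮_C P dx + Q dy = ∬_D (∂Q/∂x - ∂P/∂y) dA.

Here P = 26y, Q = 26x^3 + 52x, so

    ∂Q/∂x = 78x^2 + 52,    ∂P/∂y = 26,
    ∂Q/∂x - ∂P/∂y = 78x^2 + 26.

D is the region x^2 + y^2 ≤ 1. Evaluating the double integral:

In polar coordinates (x = r cos θ, y = r sin θ, dA = r dr dθ) the integrand becomes 78r^2cos(θ)^2 + 26, so

    ∬_D (78x^2 + 26) dA = ∫_0^{2π} ∫_0^{1} (78r^2cos(θ)^2 + 26) · r dr dθ.

Inner (r from 0 to 1): 39cos(θ)^2/2 + 13.
Outer (θ from 0 to 2π): 91π/2.

Therefore ∮_C P dx + Q dy = 91π/2.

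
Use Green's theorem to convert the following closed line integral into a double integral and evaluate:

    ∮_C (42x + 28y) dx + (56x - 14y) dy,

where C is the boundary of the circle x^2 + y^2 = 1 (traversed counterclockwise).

Green's theorem converts the closed line integral into a double integral over the enclosed region D:

    ∮_C P dx + Q dy = ∬_D (∂Q/∂x - ∂P/∂y) dA.

Here P = 42x + 28y, Q = 56x - 14y, so

    ∂Q/∂x = 56,    ∂P/∂y = 28,
    ∂Q/∂x - ∂P/∂y = 28.

D is the region x^2 + y^2 ≤ 1. Evaluating the double integral:

In polar coordinates (x = r cos θ, y = r sin θ, dA = r dr dθ) the integrand becomes 28, so

    ∬_D (28) dA = ∫_0^{2π} ∫_0^{1} (28) · r dr dθ.

Inner (r from 0 to 1): 14.
Outer (θ from 0 to 2π): 28π.

Therefore ∮_C P dx + Q dy = 28π.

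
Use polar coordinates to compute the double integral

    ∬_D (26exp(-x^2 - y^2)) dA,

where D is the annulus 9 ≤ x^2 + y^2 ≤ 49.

The region D is 3 ≤ r ≤ 7, 0 ≤ θ ≤ 2π in polar coordinates, where x = r cos(θ), y = r sin(θ), and dA = r dr dθ.

Under the substitution, the integrand becomes 26exp(-r^2), so

    ∬_D (26exp(-x^2 - y^2)) dA = ∫_{0}^{2π} ∫_{3}^{7} (26exp(-r^2)) · r dr dθ.

Inner integral (in r): ∫_{3}^{7} (26exp(-r^2)) · r dr = -(13 - 13exp(40))exp(-49).

Outer integral (in θ): ∫_{0}^{2π} (-(13 - 13exp(40))exp(-49)) dθ = -26π (1 - exp(40))exp(-49).

Therefore ∬_D (26exp(-x^2 - y^2)) dA = -26π (1 - exp(40))exp(-49).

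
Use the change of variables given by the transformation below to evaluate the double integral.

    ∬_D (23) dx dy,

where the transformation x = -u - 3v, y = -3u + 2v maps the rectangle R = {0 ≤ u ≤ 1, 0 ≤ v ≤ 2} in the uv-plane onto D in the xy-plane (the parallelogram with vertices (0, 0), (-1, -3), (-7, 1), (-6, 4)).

Compute the Jacobian determinant of (x, y) with respect to (u, v):

    ∂(x,y)/∂(u,v) = | -1  -3 | = (-1)(2) - (-3)(-3) = -11.
                   | -3  2 |

Its absolute value is |J| = 11 (the area scaling factor).

Substituting x = -u - 3v, y = -3u + 2v into the integrand,

    23 → 23,

so the integral becomes

    ∬_R (23) · |J| du dv = ∫_0^1 ∫_0^2 (253) dv du.

Inner (v): 506.
Outer (u): 506.

Therefore ∬_D (23) dx dy = 506.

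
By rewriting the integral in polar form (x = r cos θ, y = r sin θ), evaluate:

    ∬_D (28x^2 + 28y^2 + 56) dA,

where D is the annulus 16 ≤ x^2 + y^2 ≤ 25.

The region D is 4 ≤ r ≤ 5, 0 ≤ θ ≤ 2π in polar coordinates, where x = r cos(θ), y = r sin(θ), and dA = r dr dθ.

Under the substitution, the integrand becomes 28r^2 + 56, so

    ∬_D (28x^2 + 28y^2 + 56) dA = ∫_{0}^{2π} ∫_{4}^{5} (28r^2 + 56) · r dr dθ.

Inner integral (in r): ∫_{4}^{5} (28r^2 + 56) · r dr = 2835.

Outer integral (in θ): ∫_{0}^{2π} (2835) dθ = 5670π.

Therefore ∬_D (28x^2 + 28y^2 + 56) dA = 5670π.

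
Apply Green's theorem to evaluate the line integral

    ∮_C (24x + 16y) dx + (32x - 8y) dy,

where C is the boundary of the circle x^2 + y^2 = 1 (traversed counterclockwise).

Green's theorem converts the closed line integral into a double integral over the enclosed region D:

    ∮_C P dx + Q dy = ∬_D (∂Q/∂x - ∂P/∂y) dA.

Here P = 24x + 16y, Q = 32x - 8y, so

    ∂Q/∂x = 32,    ∂P/∂y = 16,
    ∂Q/∂x - ∂P/∂y = 16.

D is the region x^2 + y^2 ≤ 1. Evaluating the double integral:

In polar coordinates (x = r cos θ, y = r sin θ, dA = r dr dθ) the integrand becomes 16, so

    ∬_D (16) dA = ∫_0^{2π} ∫_0^{1} (16) · r dr dθ.

Inner (r from 0 to 1): 8.
Outer (θ from 0 to 2π): 16π.

Therefore ∮_C P dx + Q dy = 16π.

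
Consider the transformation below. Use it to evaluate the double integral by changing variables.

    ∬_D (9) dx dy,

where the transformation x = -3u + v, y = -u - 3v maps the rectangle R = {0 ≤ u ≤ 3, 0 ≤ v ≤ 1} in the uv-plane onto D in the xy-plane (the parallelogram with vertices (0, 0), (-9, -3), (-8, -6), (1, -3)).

Compute the Jacobian determinant of (x, y) with respect to (u, v):

    ∂(x,y)/∂(u,v) = | -3  1 | = (-3)(-3) - (1)(-1) = 10.
                   | -1  -3 |

Its absolute value is |J| = 10 (the area scaling factor).

Substituting x = -3u + v, y = -u - 3v into the integrand,

    9 → 9,

so the integral becomes

    ∬_R (9) · |J| du dv = ∫_0^3 ∫_0^1 (90) dv du.

Inner (v): 90.
Outer (u): 270.

Therefore ∬_D (9) dx dy = 270.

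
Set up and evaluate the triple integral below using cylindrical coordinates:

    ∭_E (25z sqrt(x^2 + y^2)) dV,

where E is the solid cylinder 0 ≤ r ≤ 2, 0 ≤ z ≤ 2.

In cylindrical coordinates, x = r cos(θ), y = r sin(θ), z = z, and dV = r dr dθ dz.

The integrand becomes 25r z, so

    ∭_E (25z sqrt(x^2 + y^2)) dV = ∫_{0}^{2π} ∫_{0}^{2} ∫_{0}^{2} (25r z) · r dz dr dθ.

Inner (z): 50r^2.
Middle (r from 0 to 2): 400/3.
Outer (θ): 800π/3.

Therefore the triple integral equals 800π/3.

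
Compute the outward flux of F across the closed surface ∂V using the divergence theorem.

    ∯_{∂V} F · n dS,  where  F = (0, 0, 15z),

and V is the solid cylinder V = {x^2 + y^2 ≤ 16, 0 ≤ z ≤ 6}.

By the divergence theorem,

    ∯_{∂V} F · n dS = ∭_V (∇ · F) dV.

Compute the divergence:
    ∇ · F = ∂F_x/∂x + ∂F_y/∂y + ∂F_z/∂z = 0 + 0 + 15 = 15.

In cylindrical coordinates, x = r cos(θ), y = r sin(θ), z = z, dV = r dr dθ dz, with 0 ≤ r ≤ 4, 0 ≤ θ ≤ 2π, 0 ≤ z ≤ 6.

The integrand, after substitution and multiplying by the volume element, becomes (15) · r, so

    ∭_V (∇·F) dV = ∫_0^{2π} ∫_0^{4} ∫_0^{6} (15) · r dz dr dθ.

Inner (z from 0 to 6): 90r.
Middle (r from 0 to 4): 720.
Outer (θ from 0 to 2π): 1440π.

Therefore ∯_{∂V} F · n dS = 1440π.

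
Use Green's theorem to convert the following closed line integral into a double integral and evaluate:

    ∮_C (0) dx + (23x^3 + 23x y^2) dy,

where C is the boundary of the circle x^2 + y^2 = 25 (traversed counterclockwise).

Green's theorem converts the closed line integral into a double integral over the enclosed region D:

    ∮_C P dx + Q dy = ∬_D (∂Q/∂x - ∂P/∂y) dA.

Here P = 0, Q = 23x^3 + 23x y^2, so

    ∂Q/∂x = 69x^2 + 23y^2,    ∂P/∂y = 0,
    ∂Q/∂x - ∂P/∂y = 69x^2 + 23y^2.

D is the region x^2 + y^2 ≤ 25. Evaluating the double integral:

In polar coordinates (x = r cos θ, y = r sin θ, dA = r dr dθ) the integrand becomes 23r^2(cos(2θ) + 2), so

    ∬_D (69x^2 + 23y^2) dA = ∫_0^{2π} ∫_0^{5} (23r^2(cos(2θ) + 2)) · r dr dθ.

Inner (r from 0 to 5): 14375cos(2θ)/4 + 14375/2.
Outer (θ from 0 to 2π): 14375π.

Therefore ∮_C P dx + Q dy = 14375π.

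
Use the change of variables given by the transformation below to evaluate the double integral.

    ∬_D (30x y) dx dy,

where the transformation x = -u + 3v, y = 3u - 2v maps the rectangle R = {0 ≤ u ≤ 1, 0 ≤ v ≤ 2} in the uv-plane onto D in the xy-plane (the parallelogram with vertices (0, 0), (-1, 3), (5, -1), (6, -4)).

Compute the Jacobian determinant of (x, y) with respect to (u, v):

    ∂(x,y)/∂(u,v) = | -1  3 | = (-1)(-2) - (3)(3) = -7.
                   | 3  -2 |

Its absolute value is |J| = 7 (the area scaling factor).

Substituting x = -u + 3v, y = 3u - 2v into the integrand,

    30x y → -90u^2 + 330u v - 180v^2,

so the integral becomes

    ∬_R (-90u^2 + 330u v - 180v^2) · |J| du dv = ∫_0^1 ∫_0^2 (-630u^2 + 2310u v - 1260v^2) dv du.

Inner (v): -1260u^2 + 4620u - 3360.
Outer (u): -1470.

Therefore ∬_D (30x y) dx dy = -1470.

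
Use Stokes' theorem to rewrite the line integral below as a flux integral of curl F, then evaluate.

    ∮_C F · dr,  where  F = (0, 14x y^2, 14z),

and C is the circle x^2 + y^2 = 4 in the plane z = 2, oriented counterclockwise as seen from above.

Let S be the flat disk x^2 + y^2 ≤ 4 in the plane z = 2, with upward unit normal n̂ = ẑ. By Stokes' theorem,

    ∮_C F · dr = ∬_S (∇ × F) · n̂ dS = ∬_D (curl F)_z dA,

where D is the disk x^2 + y^2 ≤ 4.

Compute the curl of F = (0, 14x y^2, 14z):
    (∇ × F)_x = ∂F_z/∂y - ∂F_y/∂z = 0,
    (∇ × F)_y = ∂F_x/∂z - ∂F_z/∂x = 0,
    (∇ × F)_z = ∂F_y/∂x - ∂F_x/∂y = 14y^2.

On z = 2, (curl F)_z = 14y^2.

Convert to polar (x = r cos θ, y = r sin θ, dA = r dr dθ); the integrand becomes 14r^2sin(θ)^2, so

    ∬_D (curl F)_z dA = ∫_0^{2π} ∫_0^{2} (14r^2sin(θ)^2) · r dr dθ.

Inner (r from 0 to 2): 56sin(θ)^2.
Outer (θ from 0 to 2π): 56π.

Therefore ∮_C F · dr = 56π.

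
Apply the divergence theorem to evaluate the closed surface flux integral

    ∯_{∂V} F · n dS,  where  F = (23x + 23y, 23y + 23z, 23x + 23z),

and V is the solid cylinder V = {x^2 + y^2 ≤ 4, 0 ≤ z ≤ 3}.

By the divergence theorem,

    ∯_{∂V} F · n dS = ∭_V (∇ · F) dV.

Compute the divergence:
    ∇ · F = ∂F_x/∂x + ∂F_y/∂y + ∂F_z/∂z = 23 + 23 + 23 = 69.

In cylindrical coordinates, x = r cos(θ), y = r sin(θ), z = z, dV = r dr dθ dz, with 0 ≤ r ≤ 2, 0 ≤ θ ≤ 2π, 0 ≤ z ≤ 3.

The integrand, after substitution and multiplying by the volume element, becomes (69) · r, so

    ∭_V (∇·F) dV = ∫_0^{2π} ∫_0^{2} ∫_0^{3} (69) · r dz dr dθ.

Inner (z from 0 to 3): 207r.
Middle (r from 0 to 2): 414.
Outer (θ from 0 to 2π): 828π.

Therefore ∯_{∂V} F · n dS = 828π.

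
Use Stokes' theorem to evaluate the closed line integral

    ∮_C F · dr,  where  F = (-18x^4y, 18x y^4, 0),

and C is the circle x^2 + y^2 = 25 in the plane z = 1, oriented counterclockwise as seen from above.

Let S be the flat disk x^2 + y^2 ≤ 25 in the plane z = 1, with upward unit normal n̂ = ẑ. By Stokes' theorem,

    ∮_C F · dr = ∬_S (∇ × F) · n̂ dS = ∬_D (curl F)_z dA,

where D is the disk x^2 + y^2 ≤ 25.

Compute the curl of F = (-18x^4y, 18x y^4, 0):
    (∇ × F)_x = ∂F_z/∂y - ∂F_y/∂z = 0,
    (∇ × F)_y = ∂F_x/∂z - ∂F_z/∂x = 0,
    (∇ × F)_z = ∂F_y/∂x - ∂F_x/∂y = 18x^4 + 18y^4.

On z = 1, (curl F)_z = 18x^4 + 18y^4.

Convert to polar (x = r cos θ, y = r sin θ, dA = r dr dθ); the integrand becomes 18r^4(sin(θ)^4 + cos(θ)^4), so

    ∬_D (curl F)_z dA = ∫_0^{2π} ∫_0^{5} (18r^4(sin(θ)^4 + cos(θ)^4)) · r dr dθ.

Inner (r from 0 to 5): 46875sin(θ)^4 + 46875cos(θ)^4.
Outer (θ from 0 to 2π): 140625π/2.

Therefore ∮_C F · dr = 140625π/2.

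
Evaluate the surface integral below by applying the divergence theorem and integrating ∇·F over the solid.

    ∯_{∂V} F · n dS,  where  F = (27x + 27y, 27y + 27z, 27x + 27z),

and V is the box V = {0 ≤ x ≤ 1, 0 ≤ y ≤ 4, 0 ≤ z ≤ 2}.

By the divergence theorem,

    ∯_{∂V} F · n dS = ∭_V (∇ · F) dV.

Compute the divergence:
    ∇ · F = ∂F_x/∂x + ∂F_y/∂y + ∂F_z/∂z = 27 + 27 + 27 = 81.

V is a rectangular box, so dV = dx dy dz with 0 ≤ x ≤ 1, 0 ≤ y ≤ 4, 0 ≤ z ≤ 2.

Integrate (81) over V as an iterated integral:

    ∭_V (∇·F) dV = ∫_0^{1} ∫_0^{4} ∫_0^{2} (81) dz dy dx.

Inner (z from 0 to 2): 162.
Middle (y from 0 to 4): 648.
Outer (x from 0 to 1): 648.

Therefore ∯_{∂V} F · n dS = 648.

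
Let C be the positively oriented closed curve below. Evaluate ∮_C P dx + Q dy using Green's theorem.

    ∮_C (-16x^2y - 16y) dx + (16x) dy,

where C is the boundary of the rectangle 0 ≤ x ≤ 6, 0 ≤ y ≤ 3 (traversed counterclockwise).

Green's theorem converts the closed line integral into a double integral over the enclosed region D:

    ∮_C P dx + Q dy = ∬_D (∂Q/∂x - ∂P/∂y) dA.

Here P = -16x^2y - 16y, Q = 16x, so

    ∂Q/∂x = 16,    ∂P/∂y = -16x^2 - 16,
    ∂Q/∂x - ∂P/∂y = 16x^2 + 32.

D is the region 0 ≤ x ≤ 6, 0 ≤ y ≤ 3. Evaluating the double integral:

    ∬_D (16x^2 + 32) dA = ∫_0^{6} ∫_0^{3} (16x^2 + 32) dy dx.

Inner (y from 0 to 3): 48x^2 + 96.
Outer (x from 0 to 6): 4032.

Therefore ∮_C P dx + Q dy = 4032.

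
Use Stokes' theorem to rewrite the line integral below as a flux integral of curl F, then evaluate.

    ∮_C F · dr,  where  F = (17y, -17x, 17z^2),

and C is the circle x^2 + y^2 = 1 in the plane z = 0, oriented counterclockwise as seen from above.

Let S be the flat disk x^2 + y^2 ≤ 1 in the plane z = 0, with upward unit normal n̂ = ẑ. By Stokes' theorem,

    ∮_C F · dr = ∬_S (∇ × F) · n̂ dS = ∬_D (curl F)_z dA,

where D is the disk x^2 + y^2 ≤ 1.

Compute the curl of F = (17y, -17x, 17z^2):
    (∇ × F)_x = ∂F_z/∂y - ∂F_y/∂z = 0,
    (∇ × F)_y = ∂F_x/∂z - ∂F_z/∂x = 0,
    (∇ × F)_z = ∂F_y/∂x - ∂F_x/∂y = -34.

On z = 0, (curl F)_z = -34.

Convert to polar (x = r cos θ, y = r sin θ, dA = r dr dθ); the integrand becomes -34, so

    ∬_D (curl F)_z dA = ∫_0^{2π} ∫_0^{1} (-34) · r dr dθ.

Inner (r from 0 to 1): -17.
Outer (θ from 0 to 2π): -34π.

Therefore ∮_C F · dr = -34π.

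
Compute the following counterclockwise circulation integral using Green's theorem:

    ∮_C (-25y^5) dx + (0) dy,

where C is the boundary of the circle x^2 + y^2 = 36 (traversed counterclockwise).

Green's theorem converts the closed line integral into a double integral over the enclosed region D:

    ∮_C P dx + Q dy = ∬_D (∂Q/∂x - ∂P/∂y) dA.

Here P = -25y^5, Q = 0, so

    ∂Q/∂x = 0,    ∂P/∂y = -125y^4,
    ∂Q/∂x - ∂P/∂y = 125y^4.

D is the region x^2 + y^2 ≤ 36. Evaluating the double integral:

In polar coordinates (x = r cos θ, y = r sin θ, dA = r dr dθ) the integrand becomes 125r^4sin(θ)^4, so

    ∬_D (125y^4) dA = ∫_0^{2π} ∫_0^{6} (125r^4sin(θ)^4) · r dr dθ.

Inner (r from 0 to 6): 972000sin(θ)^4.
Outer (θ from 0 to 2π): 729000π.

Therefore ∮_C P dx + Q dy = 729000π.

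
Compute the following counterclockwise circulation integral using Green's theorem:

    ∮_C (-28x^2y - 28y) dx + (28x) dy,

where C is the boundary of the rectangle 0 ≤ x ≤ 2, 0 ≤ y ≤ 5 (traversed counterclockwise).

Green's theorem converts the closed line integral into a double integral over the enclosed region D:

    ∮_C P dx + Q dy = ∬_D (∂Q/∂x - ∂P/∂y) dA.

Here P = -28x^2y - 28y, Q = 28x, so

    ∂Q/∂x = 28,    ∂P/∂y = -28x^2 - 28,
    ∂Q/∂x - ∂P/∂y = 28x^2 + 56.

D is the region 0 ≤ x ≤ 2, 0 ≤ y ≤ 5. Evaluating the double integral:

    ∬_D (28x^2 + 56) dA = ∫_0^{2} ∫_0^{5} (28x^2 + 56) dy dx.

Inner (y from 0 to 5): 140x^2 + 280.
Outer (x from 0 to 2): 2800/3.

Therefore ∮_C P dx + Q dy = 2800/3.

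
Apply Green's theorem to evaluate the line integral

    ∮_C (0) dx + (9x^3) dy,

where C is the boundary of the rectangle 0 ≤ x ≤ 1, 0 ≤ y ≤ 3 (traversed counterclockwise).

Green's theorem converts the closed line integral into a double integral over the enclosed region D:

    ∮_C P dx + Q dy = ∬_D (∂Q/∂x - ∂P/∂y) dA.

Here P = 0, Q = 9x^3, so

    ∂Q/∂x = 27x^2,    ∂P/∂y = 0,
    ∂Q/∂x - ∂P/∂y = 27x^2.

D is the region 0 ≤ x ≤ 1, 0 ≤ y ≤ 3. Evaluating the double integral:

    ∬_D (27x^2) dA = ∫_0^{1} ∫_0^{3} (27x^2) dy dx.

Inner (y from 0 to 3): 81x^2.
Outer (x from 0 to 1): 27.

Therefore ∮_C P dx + Q dy = 27.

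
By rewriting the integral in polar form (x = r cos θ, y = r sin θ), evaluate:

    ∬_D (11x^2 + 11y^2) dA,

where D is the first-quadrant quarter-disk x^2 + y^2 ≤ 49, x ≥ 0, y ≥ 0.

The region D is 0 ≤ r ≤ 7, 0 ≤ θ ≤ π/2 in polar coordinates, where x = r cos(θ), y = r sin(θ), and dA = r dr dθ.

Under the substitution, the integrand becomes 11r^2, so

    ∬_D (11x^2 + 11y^2) dA = ∫_{0}^{π/2} ∫_{0}^{7} (11r^2) · r dr dθ.

Inner integral (in r): ∫_{0}^{7} (11r^2) · r dr = 26411/4.

Outer integral (in θ): ∫_{0}^{π/2} (26411/4) dθ = 26411π/8.

Therefore ∬_D (11x^2 + 11y^2) dA = 26411π/8.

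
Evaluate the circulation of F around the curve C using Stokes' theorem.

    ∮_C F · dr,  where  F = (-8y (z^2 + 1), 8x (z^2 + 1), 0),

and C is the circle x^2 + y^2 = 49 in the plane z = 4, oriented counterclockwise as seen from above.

Let S be the flat disk x^2 + y^2 ≤ 49 in the plane z = 4, with upward unit normal n̂ = ẑ. By Stokes' theorem,

    ∮_C F · dr = ∬_S (∇ × F) · n̂ dS = ∬_D (curl F)_z dA,

where D is the disk x^2 + y^2 ≤ 49.

Compute the curl of F = (-8y (z^2 + 1), 8x (z^2 + 1), 0):
    (∇ × F)_x = ∂F_z/∂y - ∂F_y/∂z = -16x z,
    (∇ × F)_y = ∂F_x/∂z - ∂F_z/∂x = -16y z,
    (∇ × F)_z = ∂F_y/∂x - ∂F_x/∂y = 16z^2 + 16.

On z = 4, (curl F)_z = 272.

Convert to polar (x = r cos θ, y = r sin θ, dA = r dr dθ); the integrand becomes 272, so

    ∬_D (curl F)_z dA = ∫_0^{2π} ∫_0^{7} (272) · r dr dθ.

Inner (r from 0 to 7): 6664.
Outer (θ from 0 to 2π): 13328π.

Therefore ∮_C F · dr = 13328π.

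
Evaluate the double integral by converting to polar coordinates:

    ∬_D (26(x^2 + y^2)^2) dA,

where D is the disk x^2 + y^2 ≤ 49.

The region D is 0 ≤ r ≤ 7, 0 ≤ θ ≤ 2π in polar coordinates, where x = r cos(θ), y = r sin(θ), and dA = r dr dθ.

Under the substitution, the integrand becomes 26r^4, so

    ∬_D (26(x^2 + y^2)^2) dA = ∫_{0}^{2π} ∫_{0}^{7} (26r^4) · r dr dθ.

Inner integral (in r): ∫_{0}^{7} (26r^4) · r dr = 1529437/3.

Outer integral (in θ): ∫_{0}^{2π} (1529437/3) dθ = 3058874π/3.

Therefore ∬_D (26(x^2 + y^2)^2) dA = 3058874π/3.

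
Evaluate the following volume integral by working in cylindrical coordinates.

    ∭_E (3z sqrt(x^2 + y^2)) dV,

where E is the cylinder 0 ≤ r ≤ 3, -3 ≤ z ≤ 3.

In cylindrical coordinates, x = r cos(θ), y = r sin(θ), z = z, and dV = r dr dθ dz.

The integrand becomes 3r z, so

    ∭_E (3z sqrt(x^2 + y^2)) dV = ∫_{0}^{2π} ∫_{0}^{3} ∫_{-3}^{3} (3r z) · r dz dr dθ.

Inner (z): 0.
Middle (r from 0 to 3): 0.
Outer (θ): 0.

Therefore the triple integral equals 0.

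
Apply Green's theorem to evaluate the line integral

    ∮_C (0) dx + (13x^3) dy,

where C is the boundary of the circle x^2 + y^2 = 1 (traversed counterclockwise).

Green's theorem converts the closed line integral into a double integral over the enclosed region D:

    ∮_C P dx + Q dy = ∬_D (∂Q/∂x - ∂P/∂y) dA.

Here P = 0, Q = 13x^3, so

    ∂Q/∂x = 39x^2,    ∂P/∂y = 0,
    ∂Q/∂x - ∂P/∂y = 39x^2.

D is the region x^2 + y^2 ≤ 1. Evaluating the double integral:

In polar coordinates (x = r cos θ, y = r sin θ, dA = r dr dθ) the integrand becomes 39r^2cos(θ)^2, so

    ∬_D (39x^2) dA = ∫_0^{2π} ∫_0^{1} (39r^2cos(θ)^2) · r dr dθ.

Inner (r from 0 to 1): 39cos(θ)^2/4.
Outer (θ from 0 to 2π): 39π/4.

Therefore ∮_C P dx + Q dy = 39π/4.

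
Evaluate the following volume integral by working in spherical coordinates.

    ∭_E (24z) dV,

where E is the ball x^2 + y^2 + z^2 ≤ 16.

In spherical coordinates, x = ρ sin(φ) cos(θ), y = ρ sin(φ) sin(θ), z = ρ cos(φ), and dV = ρ^2 sin(φ) dρ dφ dθ.

The integrand becomes 24ρ cos(φ), so

    ∭_E (24z) dV = ∫_{0}^{2π} ∫_{0}^{π} ∫_{0}^{4} (24ρ cos(φ)) · ρ^2 sin(φ) dρ dφ dθ.

Inner (ρ): 768sin(2φ).
Middle (φ): 0.
Outer (θ): 0.

Therefore the triple integral equals 0.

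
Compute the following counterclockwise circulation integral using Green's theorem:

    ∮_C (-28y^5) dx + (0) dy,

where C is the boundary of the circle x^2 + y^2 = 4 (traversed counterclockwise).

Green's theorem converts the closed line integral into a double integral over the enclosed region D:

    ∮_C P dx + Q dy = ∬_D (∂Q/∂x - ∂P/∂y) dA.

Here P = -28y^5, Q = 0, so

    ∂Q/∂x = 0,    ∂P/∂y = -140y^4,
    ∂Q/∂x - ∂P/∂y = 140y^4.

D is the region x^2 + y^2 ≤ 4. Evaluating the double integral:

In polar coordinates (x = r cos θ, y = r sin θ, dA = r dr dθ) the integrand becomes 140r^4sin(θ)^4, so

    ∬_D (140y^4) dA = ∫_0^{2π} ∫_0^{2} (140r^4sin(θ)^4) · r dr dθ.

Inner (r from 0 to 2): 4480sin(θ)^4/3.
Outer (θ from 0 to 2π): 1120π.

Therefore ∮_C P dx + Q dy = 1120π.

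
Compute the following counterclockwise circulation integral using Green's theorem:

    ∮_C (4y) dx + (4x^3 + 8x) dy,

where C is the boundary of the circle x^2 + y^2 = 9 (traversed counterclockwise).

Green's theorem converts the closed line integral into a double integral over the enclosed region D:

    ∮_C P dx + Q dy = ∬_D (∂Q/∂x - ∂P/∂y) dA.

Here P = 4y, Q = 4x^3 + 8x, so

    ∂Q/∂x = 12x^2 + 8,    ∂P/∂y = 4,
    ∂Q/∂x - ∂P/∂y = 12x^2 + 4.

D is the region x^2 + y^2 ≤ 9. Evaluating the double integral:

In polar coordinates (x = r cos θ, y = r sin θ, dA = r dr dθ) the integrand becomes 12r^2cos(θ)^2 + 4, so

    ∬_D (12x^2 + 4) dA = ∫_0^{2π} ∫_0^{3} (12r^2cos(θ)^2 + 4) · r dr dθ.

Inner (r from 0 to 3): 243cos(θ)^2 + 18.
Outer (θ from 0 to 2π): 279π.

Therefore ∮_C P dx + Q dy = 279π.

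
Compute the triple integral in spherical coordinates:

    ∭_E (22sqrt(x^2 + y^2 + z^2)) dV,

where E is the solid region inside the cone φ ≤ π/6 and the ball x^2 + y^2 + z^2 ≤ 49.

In spherical coordinates, x = ρ sin(φ) cos(θ), y = ρ sin(φ) sin(θ), z = ρ cos(φ), and dV = ρ^2 sin(φ) dρ dφ dθ.

The integrand becomes 22ρ, so

    ∭_E (22sqrt(x^2 + y^2 + z^2)) dV = ∫_{0}^{2π} ∫_{0}^{π/6} ∫_{0}^{7} (22ρ) · ρ^2 sin(φ) dρ dφ dθ.

Inner (ρ): 26411sin(φ)/2.
Middle (φ): 26411/2 - 26411sqrt(3)/4.
Outer (θ): 26411π (2 - sqrt(3))/2.

Therefore the triple integral equals 26411π (2 - sqrt(3))/2.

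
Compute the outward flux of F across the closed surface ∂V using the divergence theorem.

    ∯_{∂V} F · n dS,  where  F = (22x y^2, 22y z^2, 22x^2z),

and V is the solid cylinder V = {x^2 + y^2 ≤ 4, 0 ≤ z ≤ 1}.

By the divergence theorem,

    ∯_{∂V} F · n dS = ∭_V (∇ · F) dV.

Compute the divergence:
    ∇ · F = ∂F_x/∂x + ∂F_y/∂y + ∂F_z/∂z = 22y^2 + 22z^2 + 22x^2 = 22x^2 + 22y^2 + 22z^2.

In cylindrical coordinates, x = r cos(θ), y = r sin(θ), z = z, dV = r dr dθ dz, with 0 ≤ r ≤ 2, 0 ≤ θ ≤ 2π, 0 ≤ z ≤ 1.

The integrand, after substitution and multiplying by the volume element, becomes (22r^2 + 22z^2) · r, so

    ∭_V (∇·F) dV = ∫_0^{2π} ∫_0^{2} ∫_0^{1} (22r^2 + 22z^2) · r dz dr dθ.

Inner (z from 0 to 1): 22r (r^2 + 1/3).
Middle (r from 0 to 2): 308/3.
Outer (θ from 0 to 2π): 616π/3.

Therefore ∯_{∂V} F · n dS = 616π/3.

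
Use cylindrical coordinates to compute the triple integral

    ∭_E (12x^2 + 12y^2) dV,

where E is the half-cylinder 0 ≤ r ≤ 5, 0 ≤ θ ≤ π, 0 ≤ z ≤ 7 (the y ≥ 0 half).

In cylindrical coordinates, x = r cos(θ), y = r sin(θ), z = z, and dV = r dr dθ dz.

The integrand becomes 12r^2, so

    ∭_E (12x^2 + 12y^2) dV = ∫_{0}^{π} ∫_{0}^{5} ∫_{0}^{7} (12r^2) · r dz dr dθ.

Inner (z): 84r^3.
Middle (r from 0 to 5): 13125.
Outer (θ): 13125π.

Therefore the triple integral equals 13125π.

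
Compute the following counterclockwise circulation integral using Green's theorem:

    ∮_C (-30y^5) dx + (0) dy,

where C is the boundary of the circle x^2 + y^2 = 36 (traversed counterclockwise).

Green's theorem converts the closed line integral into a double integral over the enclosed region D:

    ∮_C P dx + Q dy = ∬_D (∂Q/∂x - ∂P/∂y) dA.

Here P = -30y^5, Q = 0, so

    ∂Q/∂x = 0,    ∂P/∂y = -150y^4,
    ∂Q/∂x - ∂P/∂y = 150y^4.

D is the region x^2 + y^2 ≤ 36. Evaluating the double integral:

In polar coordinates (x = r cos θ, y = r sin θ, dA = r dr dθ) the integrand becomes 150r^4sin(θ)^4, so

    ∬_D (150y^4) dA = ∫_0^{2π} ∫_0^{6} (150r^4sin(θ)^4) · r dr dθ.

Inner (r from 0 to 6): 1166400sin(θ)^4.
Outer (θ from 0 to 2π): 874800π.

Therefore ∮_C P dx + Q dy = 874800π.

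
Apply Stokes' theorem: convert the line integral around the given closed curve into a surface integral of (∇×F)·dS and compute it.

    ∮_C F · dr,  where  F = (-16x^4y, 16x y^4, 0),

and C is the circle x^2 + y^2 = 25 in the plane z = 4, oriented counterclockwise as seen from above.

Let S be the flat disk x^2 + y^2 ≤ 25 in the plane z = 4, with upward unit normal n̂ = ẑ. By Stokes' theorem,

    ∮_C F · dr = ∬_S (∇ × F) · n̂ dS = ∬_D (curl F)_z dA,

where D is the disk x^2 + y^2 ≤ 25.

Compute the curl of F = (-16x^4y, 16x y^4, 0):
    (∇ × F)_x = ∂F_z/∂y - ∂F_y/∂z = 0,
    (∇ × F)_y = ∂F_x/∂z - ∂F_z/∂x = 0,
    (∇ × F)_z = ∂F_y/∂x - ∂F_x/∂y = 16x^4 + 16y^4.

On z = 4, (curl F)_z = 16x^4 + 16y^4.

Convert to polar (x = r cos θ, y = r sin θ, dA = r dr dθ); the integrand becomes 16r^4(sin(θ)^4 + cos(θ)^4), so

    ∬_D (curl F)_z dA = ∫_0^{2π} ∫_0^{5} (16r^4(sin(θ)^4 + cos(θ)^4)) · r dr dθ.

Inner (r from 0 to 5): 125000sin(θ)^4/3 + 125000cos(θ)^4/3.
Outer (θ from 0 to 2π): 62500π.

Therefore ∮_C F · dr = 62500π.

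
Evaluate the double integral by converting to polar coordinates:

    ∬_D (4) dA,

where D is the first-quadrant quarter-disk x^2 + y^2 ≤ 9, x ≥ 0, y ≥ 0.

The region D is 0 ≤ r ≤ 3, 0 ≤ θ ≤ π/2 in polar coordinates, where x = r cos(θ), y = r sin(θ), and dA = r dr dθ.

Under the substitution, the integrand becomes 4, so

    ∬_D (4) dA = ∫_{0}^{π/2} ∫_{0}^{3} (4) · r dr dθ.

Inner integral (in r): ∫_{0}^{3} (4) · r dr = 18.

Outer integral (in θ): ∫_{0}^{π/2} (18) dθ = 9π.

Therefore ∬_D (4) dA = 9π.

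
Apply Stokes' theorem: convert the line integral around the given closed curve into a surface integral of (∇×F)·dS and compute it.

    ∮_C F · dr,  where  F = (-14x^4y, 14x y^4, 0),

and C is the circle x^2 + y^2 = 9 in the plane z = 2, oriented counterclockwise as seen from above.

Let S be the flat disk x^2 + y^2 ≤ 9 in the plane z = 2, with upward unit normal n̂ = ẑ. By Stokes' theorem,

    ∮_C F · dr = ∬_S (∇ × F) · n̂ dS = ∬_D (curl F)_z dA,

where D is the disk x^2 + y^2 ≤ 9.

Compute the curl of F = (-14x^4y, 14x y^4, 0):
    (∇ × F)_x = ∂F_z/∂y - ∂F_y/∂z = 0,
    (∇ × F)_y = ∂F_x/∂z - ∂F_z/∂x = 0,
    (∇ × F)_z = ∂F_y/∂x - ∂F_x/∂y = 14x^4 + 14y^4.

On z = 2, (curl F)_z = 14x^4 + 14y^4.

Convert to polar (x = r cos θ, y = r sin θ, dA = r dr dθ); the integrand becomes 14r^4(sin(θ)^4 + cos(θ)^4), so

    ∬_D (curl F)_z dA = ∫_0^{2π} ∫_0^{3} (14r^4(sin(θ)^4 + cos(θ)^4)) · r dr dθ.

Inner (r from 0 to 3): 1701sin(θ)^4 + 1701cos(θ)^4.
Outer (θ from 0 to 2π): 5103π/2.

Therefore ∮_C F · dr = 5103π/2.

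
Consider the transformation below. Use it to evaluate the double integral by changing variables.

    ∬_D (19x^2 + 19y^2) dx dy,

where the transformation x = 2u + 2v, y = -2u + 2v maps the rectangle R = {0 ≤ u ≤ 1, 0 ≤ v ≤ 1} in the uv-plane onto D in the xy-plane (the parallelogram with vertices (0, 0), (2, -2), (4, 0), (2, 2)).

Compute the Jacobian determinant of (x, y) with respect to (u, v):

    ∂(x,y)/∂(u,v) = | 2  2 | = (2)(2) - (2)(-2) = 8.
                   | -2  2 |

Its absolute value is |J| = 8 (the area scaling factor).

Substituting x = 2u + 2v, y = -2u + 2v into the integrand,

    19x^2 + 19y^2 → 152u^2 + 152v^2,

so the integral becomes

    ∬_R (152u^2 + 152v^2) · |J| du dv = ∫_0^1 ∫_0^1 (1216u^2 + 1216v^2) dv du.

Inner (v): 1216u^2 + 1216/3.
Outer (u): 2432/3.

Therefore ∬_D (19x^2 + 19y^2) dx dy = 2432/3.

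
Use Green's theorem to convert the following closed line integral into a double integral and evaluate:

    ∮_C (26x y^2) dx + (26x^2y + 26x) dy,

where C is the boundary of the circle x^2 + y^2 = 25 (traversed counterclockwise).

Green's theorem converts the closed line integral into a double integral over the enclosed region D:

    ∮_C P dx + Q dy = ∬_D (∂Q/∂x - ∂P/∂y) dA.

Here P = 26x y^2, Q = 26x^2y + 26x, so

    ∂Q/∂x = 52x y + 26,    ∂P/∂y = 52x y,
    ∂Q/∂x - ∂P/∂y = 26.

D is the region x^2 + y^2 ≤ 25. Evaluating the double integral:

In polar coordinates (x = r cos θ, y = r sin θ, dA = r dr dθ) the integrand becomes 26, so

    ∬_D (26) dA = ∫_0^{2π} ∫_0^{5} (26) · r dr dθ.

Inner (r from 0 to 5): 325.
Outer (θ from 0 to 2π): 650π.

Therefore ∮_C P dx + Q dy = 650π.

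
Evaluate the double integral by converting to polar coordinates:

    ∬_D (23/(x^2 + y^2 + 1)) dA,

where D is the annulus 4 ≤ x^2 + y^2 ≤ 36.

The region D is 2 ≤ r ≤ 6, 0 ≤ θ ≤ 2π in polar coordinates, where x = r cos(θ), y = r sin(θ), and dA = r dr dθ.

Under the substitution, the integrand becomes 23/(r^2 + 1), so

    ∬_D (23/(x^2 + y^2 + 1)) dA = ∫_{0}^{2π} ∫_{2}^{6} (23/(r^2 + 1)) · r dr dθ.

Inner integral (in r): ∫_{2}^{6} (23/(r^2 + 1)) · r dr = log(177917621779460413sqrt(185)/244140625).

Outer integral (in θ): ∫_{0}^{2π} (log(177917621779460413sqrt(185)/244140625)) dθ = log((177917621779460413sqrt(185)/244140625)^(2π)).

Therefore ∬_D (23/(x^2 + y^2 + 1)) dA = log((177917621779460413sqrt(185)/244140625)^(2π)).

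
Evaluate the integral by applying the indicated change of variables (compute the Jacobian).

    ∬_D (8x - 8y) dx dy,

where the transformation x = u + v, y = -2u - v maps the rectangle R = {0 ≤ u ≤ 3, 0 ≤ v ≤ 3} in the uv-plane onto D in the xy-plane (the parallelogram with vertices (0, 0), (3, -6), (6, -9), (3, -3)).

Compute the Jacobian determinant of (x, y) with respect to (u, v):

    ∂(x,y)/∂(u,v) = | 1  1 | = (1)(-1) - (1)(-2) = 1.
                   | -2  -1 |

Its absolute value is |J| = 1 (the area scaling factor).

Substituting x = u + v, y = -2u - v into the integrand,

    8x - 8y → 24u + 16v,

so the integral becomes

    ∬_R (24u + 16v) · |J| du dv = ∫_0^3 ∫_0^3 (24u + 16v) dv du.

Inner (v): 72u + 72.
Outer (u): 540.

Therefore ∬_D (8x - 8y) dx dy = 540.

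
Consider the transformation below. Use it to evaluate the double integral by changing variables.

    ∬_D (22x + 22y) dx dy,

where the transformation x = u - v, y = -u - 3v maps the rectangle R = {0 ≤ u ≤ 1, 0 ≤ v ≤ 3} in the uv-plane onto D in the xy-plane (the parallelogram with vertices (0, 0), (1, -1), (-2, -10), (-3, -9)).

Compute the Jacobian determinant of (x, y) with respect to (u, v):

    ∂(x,y)/∂(u,v) = | 1  -1 | = (1)(-3) - (-1)(-1) = -4.
                   | -1  -3 |

Its absolute value is |J| = 4 (the area scaling factor).

Substituting x = u - v, y = -u - 3v into the integrand,

    22x + 22y → -88v,

so the integral becomes

    ∬_R (-88v) · |J| du dv = ∫_0^1 ∫_0^3 (-352v) dv du.

Inner (v): -1584.
Outer (u): -1584.

Therefore ∬_D (22x + 22y) dx dy = -1584.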